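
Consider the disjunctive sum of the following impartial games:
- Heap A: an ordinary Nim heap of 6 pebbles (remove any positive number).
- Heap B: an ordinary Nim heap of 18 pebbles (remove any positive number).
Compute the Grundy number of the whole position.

20

Heap A is a plain Nim heap of size 6, so its Grundy value is 6.
Heap B is a plain Nim heap of size 18, so its Grundy value is 18.
By the Sprague-Grundy theorem, the Grundy value of a sum of independent games is the XOR of the component values.
Combined value = 6 XOR 18 = 20.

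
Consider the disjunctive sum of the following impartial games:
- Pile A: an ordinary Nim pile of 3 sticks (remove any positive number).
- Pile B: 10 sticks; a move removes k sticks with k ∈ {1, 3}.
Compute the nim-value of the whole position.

3

Pile A is a plain Nim pile of size 3, so its Grundy value is 3.
Build the Grundy sequence for pile B with g(k) = mex{g(k−s) : s ∈ {1, 3}, s ≤ k}:
k:     0  1  2  3  4  5  6  7  8  9 10
g(k):  0  1  0  1  0  1  0  1  0  1  0
So g(10) = 0.
The value of a disjunctive sum is the nim-sum of the parts.
Combined value = 3 XOR 0 = 3.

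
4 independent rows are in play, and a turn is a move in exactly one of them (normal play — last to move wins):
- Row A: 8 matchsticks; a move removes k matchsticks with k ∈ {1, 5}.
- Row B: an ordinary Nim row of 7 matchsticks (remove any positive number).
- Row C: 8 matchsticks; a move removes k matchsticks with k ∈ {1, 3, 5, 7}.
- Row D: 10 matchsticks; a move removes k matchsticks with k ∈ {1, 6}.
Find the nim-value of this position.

6

For row A, compute g(0), g(1), … with moves {1, 5}:
g(0) = mex{} = 0
g(1) = mex{0} = 1
g(2) = mex{1} = 0
g(3) = mex{0} = 1
g(4) = mex{1} = 0
g(5) = mex{0} = 1
g(6) = mex{1} = 0
g(7) = mex{0} = 1
g(8) = mex{1} = 0
So g(8) = 0.
Row B is a plain Nim row of size 7, so its Grundy value is 7.
Grundy values for row C (subtraction set {1, 3, 5, 7}):
g(0) = mex{} = 0
g(1) = mex{0} = 1
g(2) = mex{1} = 0
g(3) = mex{0} = 1
g(4) = mex{1} = 0
g(5) = mex{0} = 1
g(6) = mex{1} = 0
g(7) = mex{0} = 1
g(8) = mex{1} = 0
So g(8) = 0.
For row D, compute g(0), g(1), … with moves {1, 6}:
k:     0  1  2  3  4  5  6  7  8  9 10
g(k):  0  1  0  1  0  1  2  0  1  0  1
So g(10) = 1.
By the Sprague-Grundy theorem, the Grundy value of a sum of independent games is the XOR of the component values.
Combined value = 0 ⊕ 7 ⊕ 0 ⊕ 1 = 6.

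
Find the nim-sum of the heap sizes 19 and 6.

21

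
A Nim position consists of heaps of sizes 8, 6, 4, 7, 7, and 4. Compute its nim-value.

Bitwise XOR of the heap sizes:
  1000  (8)
  0110  (6)
  0100  (4)
  0111  (7)
  0111  (7)
  0100  (4)
  ----
  1110  (14)

14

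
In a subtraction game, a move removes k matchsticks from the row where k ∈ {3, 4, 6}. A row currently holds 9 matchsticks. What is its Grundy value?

0

Build the Grundy sequence with g(k) = mex{g(k−s) : s ∈ {3, 4, 6}, s ≤ k}:
g(0) = mex{} = 0
g(1) = mex{} = 0
g(2) = mex{} = 0
g(3) = mex{0} = 1
g(4) = mex{0} = 1
g(5) = mex{0} = 1
g(6) = mex{0,1} = 2
g(7) = mex{0,1} = 2
g(8) = mex{0,1} = 2
g(9) = mex{1,2} = 0
So g(9) = 0.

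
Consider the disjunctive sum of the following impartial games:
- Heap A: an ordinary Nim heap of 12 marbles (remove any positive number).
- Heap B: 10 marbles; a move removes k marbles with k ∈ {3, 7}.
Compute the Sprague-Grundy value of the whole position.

Heap A is a plain Nim heap of size 12, so its Grundy value is 12.
Build the Grundy sequence for heap B with g(k) = mex{g(k−s) : s ∈ {3, 7}, s ≤ k}:
g(0) = mex{} = 0
g(1) = mex{} = 0
g(2) = mex{} = 0
g(3) = mex{0} = 1
g(4) = mex{0} = 1
g(5) = mex{0} = 1
g(6) = mex{1} = 0
g(7) = mex{0,1} = 2
g(8) = mex{0,1} = 2
g(9) = mex{0} = 1
g(10) = mex{1,2} = 0
So g(10) = 0.
The value of a disjunctive sum is the nim-sum of the parts.
Combined value = 12 ⊕ 0 = 12.

12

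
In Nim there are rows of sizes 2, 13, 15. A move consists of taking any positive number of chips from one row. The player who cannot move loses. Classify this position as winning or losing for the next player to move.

Losing position

Write each in binary and XOR column by column:
  0010  (2)
  1101  (13)
  1111  (15)
  ----
  0000  (0)
The nim-sum is 0, so this is a P-position: the player to move is in a losing position under optimal play.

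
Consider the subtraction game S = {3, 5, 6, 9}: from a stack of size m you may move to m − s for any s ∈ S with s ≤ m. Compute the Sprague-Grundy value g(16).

Build the Grundy sequence with g(k) = mex{g(k−s) : s ∈ {3, 5, 6, 9}, s ≤ k}:
k:     0  1  2  3  4  5  6  7  8  9 10 11 12 13 14 15 16
g(k):  0  0  0  1  1  1  2  2  2  3  3  3  0  0  0  1  1
So g(16) = 1.

1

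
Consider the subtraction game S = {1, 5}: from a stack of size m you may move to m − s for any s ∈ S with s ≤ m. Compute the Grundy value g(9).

Build the Grundy sequence with g(k) = mex{g(k−s) : s ∈ {1, 5}, s ≤ k}:
g(0) = mex{} = 0
g(1) = mex{0} = 1
g(2) = mex{1} = 0
g(3) = mex{0} = 1
g(4) = mex{1} = 0
g(5) = mex{0} = 1
g(6) = mex{1} = 0
g(7) = mex{0} = 1
g(8) = mex{1} = 0
g(9) = mex{0} = 1
So g(9) = 1.

1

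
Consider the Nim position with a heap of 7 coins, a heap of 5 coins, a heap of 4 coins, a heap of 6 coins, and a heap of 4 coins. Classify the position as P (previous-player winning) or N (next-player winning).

N-position

Compute the nim-sum pairwise:
7 XOR 5 = 2
2 XOR 4 = 6
6 XOR 6 = 0
0 XOR 4 = 4
The nim-sum is 4 ≠ 0, so this is an N-position: the player to move can win.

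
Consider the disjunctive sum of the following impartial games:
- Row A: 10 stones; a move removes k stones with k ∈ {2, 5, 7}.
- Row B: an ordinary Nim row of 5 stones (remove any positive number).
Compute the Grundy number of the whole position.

5

For row A, compute g(0), g(1), … with moves {2, 5, 7}:
g(0) = mex{} = 0
g(1) = mex{} = 0
g(2) = mex{0} = 1
g(3) = mex{0} = 1
g(4) = mex{1} = 0
g(5) = mex{0,1} = 2
g(6) = mex{0} = 1
g(7) = mex{0,1,2} = 3
g(8) = mex{0,1} = 2
g(9) = mex{0,1,3} = 2
g(10) = mex{1,2} = 0
So g(10) = 0.
Row B is a plain Nim row of size 5, so its Grundy value is 5.
By the Sprague-Grundy theorem, the Grundy value of a sum of independent games is the XOR of the component values.
Combined value = 0 ⊕ 5 = 5.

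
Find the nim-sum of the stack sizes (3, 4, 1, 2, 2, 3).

5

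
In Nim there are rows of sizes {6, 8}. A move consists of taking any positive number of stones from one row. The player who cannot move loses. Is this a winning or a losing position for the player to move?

Winning position

In binary:
  0110  (6)
  1000  (8)
  ----
  1110  (14)
The nim-sum is 14 ≠ 0, so this is an N-position: the player to move can win.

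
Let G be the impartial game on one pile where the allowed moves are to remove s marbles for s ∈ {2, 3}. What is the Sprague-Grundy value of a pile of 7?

1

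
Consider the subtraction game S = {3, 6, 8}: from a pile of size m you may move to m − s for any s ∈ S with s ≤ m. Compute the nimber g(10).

3

Compute g(0), g(1), … for moves {3, 6, 8}:
g(0) = mex{} = 0
g(1) = mex{} = 0
g(2) = mex{} = 0
g(3) = mex{0} = 1
g(4) = mex{0} = 1
g(5) = mex{0} = 1
g(6) = mex{0,1} = 2
g(7) = mex{0,1} = 2
g(8) = mex{0,1} = 2
g(9) = mex{0,1,2} = 3
g(10) = mex{0,1,2} = 3
So g(10) = 3.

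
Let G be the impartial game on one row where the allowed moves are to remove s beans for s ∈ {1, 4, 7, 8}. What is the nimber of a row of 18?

2

Build the Grundy sequence with g(k) = mex{g(k−s) : s ∈ {1, 4, 7, 8}, s ≤ k}:
k:     0  1  2  3  4  5  6  7  8  9 10 11 12 13 14 15 16 17 18
g(k):  0  1  0  1  2  0  1  2  3  2  3  0  1  3  0  1  0  1  2
So g(18) = 2.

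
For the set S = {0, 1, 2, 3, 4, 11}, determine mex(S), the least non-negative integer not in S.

The values 0, 1, 2, 3, 4 are all present; 5 is the first non-negative integer missing from the set.

5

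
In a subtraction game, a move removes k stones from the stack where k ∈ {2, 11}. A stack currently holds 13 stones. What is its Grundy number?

0

Build the Grundy sequence with g(k) = mex{g(k−s) : s ∈ {2, 11}, s ≤ k}:
g(0) = mex{} = 0
g(1) = mex{} = 0
g(2) = mex{0} = 1
g(3) = mex{0} = 1
g(4) = mex{1} = 0
g(5) = mex{1} = 0
g(6) = mex{0} = 1
g(7) = mex{0} = 1
g(8) = mex{1} = 0
g(9) = mex{1} = 0
g(10) = mex{0} = 1
g(11) = mex{0} = 1
g(12) = mex{0,1} = 2
g(13) = mex{1} = 0
So g(13) = 0.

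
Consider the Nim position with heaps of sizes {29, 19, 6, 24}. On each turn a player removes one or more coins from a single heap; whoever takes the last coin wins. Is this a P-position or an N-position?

N-position

Nim-sum: 29 XOR 19 XOR 6 XOR 24 = 16.
The nim-sum is 16 ≠ 0, so this is an N-position: the player to move can win.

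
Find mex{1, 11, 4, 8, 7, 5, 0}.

The values 0, 1 are all present; 2 is the first non-negative integer missing from the set.

2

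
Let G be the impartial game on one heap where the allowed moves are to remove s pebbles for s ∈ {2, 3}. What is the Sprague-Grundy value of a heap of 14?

Grundy values for subtraction set {2, 3}:
g(0) = mex{} = 0
g(1) = mex{} = 0
g(2) = mex{0} = 1
g(3) = mex{0} = 1
g(4) = mex{0,1} = 2
g(5) = mex{1} = 0
g(6) = mex{1,2} = 0
g(7) = mex{0,2} = 1
g(8) = mex{0} = 1
g(9) = mex{0,1} = 2
g(10) = mex{1} = 0
g(11) = mex{1,2} = 0
g(12) = mex{0,2} = 1
g(13) = mex{0} = 1
g(14) = mex{0,1} = 2
So g(14) = 2.

2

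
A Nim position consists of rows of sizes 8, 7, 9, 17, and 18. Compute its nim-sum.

In binary:
  01000  (8)
  00111  (7)
  01001  (9)
  10001  (17)
  10010  (18)
  -----
  00101  (5)

5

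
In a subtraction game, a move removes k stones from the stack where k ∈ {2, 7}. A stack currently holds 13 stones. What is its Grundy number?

Compute g(0), g(1), … for moves {2, 7}:
k:     0  1  2  3  4  5  6  7  8  9 10 11 12 13
g(k):  0  0  1  1  0  0  1  1  2  0  0  1  1  0
So g(13) = 0.

0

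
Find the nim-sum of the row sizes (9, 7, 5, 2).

Compute the nim-sum pairwise:
9 ^ 7 = 14
14 ^ 5 = 11
11 ^ 2 = 9

9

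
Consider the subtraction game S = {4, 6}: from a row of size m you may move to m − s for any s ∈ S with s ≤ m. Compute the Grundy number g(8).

Compute g(0), g(1), … for moves {4, 6}:
g(0) = mex{} = 0
g(1) = mex{} = 0
g(2) = mex{} = 0
g(3) = mex{} = 0
g(4) = mex{0} = 1
g(5) = mex{0} = 1
g(6) = mex{0} = 1
g(7) = mex{0} = 1
g(8) = mex{0,1} = 2
So g(8) = 2.

2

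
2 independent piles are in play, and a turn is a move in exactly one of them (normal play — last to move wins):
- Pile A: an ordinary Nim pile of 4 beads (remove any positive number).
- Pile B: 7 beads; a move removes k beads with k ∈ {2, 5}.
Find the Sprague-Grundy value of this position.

4

Pile A is a plain Nim pile of size 4, so its Grundy value is 4.
Grundy values for pile B (subtraction set {2, 5}):
k:     0  1  2  3  4  5  6  7
g(k):  0  0  1  1  0  2  1  0
So g(7) = 0.
The value of a disjunctive sum is the nim-sum of the parts.
Combined value = 4 XOR 0 = 4.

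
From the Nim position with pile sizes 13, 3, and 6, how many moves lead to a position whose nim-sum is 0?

1

Bitwise XOR of the heap sizes:
  1101  (13)
  0011  (3)
  0110  (6)
  ----
  1000  (8)
The overall nim-sum is X = 8. A pile of size p has a winning move iff p XOR X < p (reduce it to p XOR X).
  13: 13 XOR 8 = 5 < 13 — winning move (to 5).
  3: 3 XOR 8 = 11 ≥ 3 — no move.
  6: 6 XOR 8 = 14 ≥ 6 — no move.
That gives 1 winning move.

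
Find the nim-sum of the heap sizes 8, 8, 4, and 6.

Nim-sum: 8 XOR 8 XOR 4 XOR 6 = 2.

2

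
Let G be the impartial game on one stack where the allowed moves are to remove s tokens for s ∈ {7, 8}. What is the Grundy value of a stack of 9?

1

Compute g(0), g(1), … for moves {7, 8}:
g(0) = mex{} = 0
g(1) = mex{} = 0
g(2) = mex{} = 0
g(3) = mex{} = 0
g(4) = mex{} = 0
g(5) = mex{} = 0
g(6) = mex{} = 0
g(7) = mex{0} = 1
g(8) = mex{0} = 1
g(9) = mex{0} = 1
So g(9) = 1.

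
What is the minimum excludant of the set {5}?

0

0 is not in the set, so the mex is 0.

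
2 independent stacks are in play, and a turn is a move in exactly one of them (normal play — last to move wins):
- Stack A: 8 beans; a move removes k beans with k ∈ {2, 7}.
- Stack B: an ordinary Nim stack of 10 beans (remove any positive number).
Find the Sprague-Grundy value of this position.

8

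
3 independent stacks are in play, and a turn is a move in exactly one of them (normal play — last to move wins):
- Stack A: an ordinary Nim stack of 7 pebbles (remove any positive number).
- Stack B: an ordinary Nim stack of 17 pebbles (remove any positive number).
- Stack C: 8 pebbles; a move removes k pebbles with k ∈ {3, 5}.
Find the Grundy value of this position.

Stack A is a plain Nim stack of size 7, so its Grundy value is 7.
Stack B is a plain Nim stack of size 17, so its Grundy value is 17.
Build the Grundy sequence for stack C with g(k) = mex{g(k−s) : s ∈ {3, 5}, s ≤ k}:
k:     0  1  2  3  4  5  6  7  8
g(k):  0  0  0  1  1  1  2  2  0
So g(8) = 0.
By the Sprague-Grundy theorem, the Grundy value of a sum of independent games is the XOR of the component values.
Combined value = 7 XOR 17 XOR 0 = 22.

22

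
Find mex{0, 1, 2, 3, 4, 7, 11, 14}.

The values 0, 1, 2, 3, 4 are all present; 5 is the first non-negative integer missing from the set.

5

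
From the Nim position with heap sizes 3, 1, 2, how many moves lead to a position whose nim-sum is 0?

Compute the nim-sum pairwise:
3 XOR 1 = 2
2 XOR 2 = 0
The nim-sum is already 0, so every move leaves a nonzero nim-sum — there are no winning moves.

0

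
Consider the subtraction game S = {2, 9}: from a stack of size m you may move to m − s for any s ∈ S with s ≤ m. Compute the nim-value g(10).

1

Build the Grundy sequence with g(k) = mex{g(k−s) : s ∈ {2, 9}, s ≤ k}:
g(0) = mex{} = 0
g(1) = mex{} = 0
g(2) = mex{0} = 1
g(3) = mex{0} = 1
g(4) = mex{1} = 0
g(5) = mex{1} = 0
g(6) = mex{0} = 1
g(7) = mex{0} = 1
g(8) = mex{1} = 0
g(9) = mex{0,1} = 2
g(10) = mex{0} = 1
So g(10) = 1.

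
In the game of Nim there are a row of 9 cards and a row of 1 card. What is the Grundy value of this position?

Write each in binary and XOR column by column:
  1001  (9)
  0001  (1)
  ----
  1000  (8)

8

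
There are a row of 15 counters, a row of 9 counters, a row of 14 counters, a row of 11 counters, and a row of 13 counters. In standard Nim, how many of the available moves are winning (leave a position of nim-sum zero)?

5

In binary:
  1111  (15)
  1001  (9)
  1110  (14)
  1011  (11)
  1101  (13)
  ----
  1110  (14)
The overall nim-sum is X = 14. A row of size p has a winning move iff p XOR X < p (reduce it to p XOR X).
  15: 15 XOR 14 = 1 < 15 — winning move (to 1).
  9: 9 XOR 14 = 7 < 9 — winning move (to 7).
  14: 14 XOR 14 = 0 < 14 — winning move (to 0).
  11: 11 XOR 14 = 5 < 11 — winning move (to 5).
  13: 13 XOR 14 = 3 < 13 — winning move (to 3).
That gives 5 winning moves.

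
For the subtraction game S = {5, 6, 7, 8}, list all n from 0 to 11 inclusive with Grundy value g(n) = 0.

0, 1, 2, 3, 4

Build the Grundy sequence with g(k) = mex{g(k−s) : s ∈ {5, 6, 7, 8}, s ≤ k}:
k:     0  1  2  3  4  5  6  7  8  9 10 11
g(k):  0  0  0  0  0  1  1  1  1  1  2  2
The P-positions (g = 0) in 0..11 are 0, 1, 2, 3, 4.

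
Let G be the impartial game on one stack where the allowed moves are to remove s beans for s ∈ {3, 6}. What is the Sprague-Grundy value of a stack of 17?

2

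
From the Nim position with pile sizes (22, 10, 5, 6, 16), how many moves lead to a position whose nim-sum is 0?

In binary:
  10110  (22)
  01010  (10)
  00101  (5)
  00110  (6)
  10000  (16)
  -----
  01111  (15)
The overall nim-sum is X = 15. A pile of size p has a winning move iff p XOR X < p (reduce it to p XOR X).
  22: 22 XOR 15 = 25 ≥ 22 — no move.
  10: 10 XOR 15 = 5 < 10 — winning move (to 5).
  5: 5 XOR 15 = 10 ≥ 5 — no move.
  6: 6 XOR 15 = 9 ≥ 6 — no move.
  16: 16 XOR 15 = 31 ≥ 16 — no move.
That gives 1 winning move.

1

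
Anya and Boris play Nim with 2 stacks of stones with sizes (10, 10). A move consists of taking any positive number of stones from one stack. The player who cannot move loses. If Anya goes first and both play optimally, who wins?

Boris wins

Nim-sum: 10 ^ 10 = 0.
The nim-sum is 0, so this is a P-position: the player to move is in a losing position under optimal play; Anya is about to move from it and so loses — Boris wins.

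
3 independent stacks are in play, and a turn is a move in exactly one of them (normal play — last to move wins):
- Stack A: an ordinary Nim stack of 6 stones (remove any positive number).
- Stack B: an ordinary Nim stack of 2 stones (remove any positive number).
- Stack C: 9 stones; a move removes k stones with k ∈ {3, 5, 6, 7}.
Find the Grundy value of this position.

7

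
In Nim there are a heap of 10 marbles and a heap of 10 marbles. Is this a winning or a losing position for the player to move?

Losing position

Nim-sum: 10 ⊕ 10 = 0.
The nim-sum is 0, so this is a P-position: the player to move is in a losing position under optimal play.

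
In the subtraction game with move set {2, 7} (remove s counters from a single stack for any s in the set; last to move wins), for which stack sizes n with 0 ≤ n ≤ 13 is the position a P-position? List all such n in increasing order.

Compute g(0), g(1), … for moves {2, 7}:
k:     0  1  2  3  4  5  6  7  8  9 10 11 12 13
g(k):  0  0  1  1  0  0  1  1  2  0  0  1  1  0
The P-positions (g = 0) in 0..13 are 0, 1, 4, 5, 9, 10, 13.

0, 1, 4, 5, 9, 10, 13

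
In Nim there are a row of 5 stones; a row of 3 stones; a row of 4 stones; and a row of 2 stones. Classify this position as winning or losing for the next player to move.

Losing position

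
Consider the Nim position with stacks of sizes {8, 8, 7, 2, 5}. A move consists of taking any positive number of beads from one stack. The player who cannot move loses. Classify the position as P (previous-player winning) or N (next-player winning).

P-position

Nim-sum: 8 XOR 8 XOR 7 XOR 2 XOR 5 = 0.
The nim-sum is 0, so this is a P-position: the player to move is in a losing position under optimal play.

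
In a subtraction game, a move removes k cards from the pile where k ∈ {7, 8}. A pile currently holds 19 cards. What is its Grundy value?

0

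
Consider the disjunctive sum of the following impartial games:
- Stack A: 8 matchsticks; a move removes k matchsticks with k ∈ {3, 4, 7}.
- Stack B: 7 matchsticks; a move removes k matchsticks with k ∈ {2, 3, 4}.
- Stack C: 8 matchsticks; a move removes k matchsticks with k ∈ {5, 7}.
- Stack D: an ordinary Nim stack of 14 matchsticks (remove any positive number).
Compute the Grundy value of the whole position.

Grundy values for stack A (subtraction set {3, 4, 7}):
k:     0  1  2  3  4  5  6  7  8
g(k):  0  0  0  1  1  1  2  2  2
So g(8) = 2.
For stack B, compute g(0), g(1), … with moves {2, 3, 4}:
k:     0  1  2  3  4  5  6  7
g(k):  0  0  1  1  2  2  0  0
So g(7) = 0.
For stack C, compute g(0), g(1), … with moves {5, 7}:
k:     0  1  2  3  4  5  6  7  8
g(k):  0  0  0  0  0  1  1  1  1
So g(8) = 1.
Stack D is a plain Nim stack of size 14, so its Grundy value is 14.
The value of a disjunctive sum is the nim-sum of the parts.
Combined value = 2 XOR 0 XOR 1 XOR 14 = 13.

13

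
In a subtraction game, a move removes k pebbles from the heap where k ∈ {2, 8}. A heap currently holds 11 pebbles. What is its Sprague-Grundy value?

Compute g(0), g(1), … for moves {2, 8}:
g(0) = mex{} = 0
g(1) = mex{} = 0
g(2) = mex{0} = 1
g(3) = mex{0} = 1
g(4) = mex{1} = 0
g(5) = mex{1} = 0
g(6) = mex{0} = 1
g(7) = mex{0} = 1
g(8) = mex{0,1} = 2
g(9) = mex{0,1} = 2
g(10) = mex{1,2} = 0
g(11) = mex{1,2} = 0
So g(11) = 0.

0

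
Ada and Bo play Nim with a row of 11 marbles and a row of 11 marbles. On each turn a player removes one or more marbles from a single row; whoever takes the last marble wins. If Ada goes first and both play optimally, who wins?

Bo wins

Compute the nim-sum pairwise:
11 ⊕ 11 = 0
The nim-sum is 0, so this is a P-position: the player to move is in a losing position under optimal play; Ada is about to move from it and so loses — Bo wins.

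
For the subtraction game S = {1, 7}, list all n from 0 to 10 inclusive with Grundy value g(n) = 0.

0, 2, 4, 6, 8, 10

Grundy values for subtraction set {1, 7}:
g(0) = mex{} = 0
g(1) = mex{0} = 1
g(2) = mex{1} = 0
g(3) = mex{0} = 1
g(4) = mex{1} = 0
g(5) = mex{0} = 1
g(6) = mex{1} = 0
g(7) = mex{0} = 1
g(8) = mex{1} = 0
g(9) = mex{0} = 1
g(10) = mex{1} = 0
The P-positions (g = 0) in 0..10 are 0, 2, 4, 6, 8, 10.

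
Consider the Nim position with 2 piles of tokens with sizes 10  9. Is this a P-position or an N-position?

N-position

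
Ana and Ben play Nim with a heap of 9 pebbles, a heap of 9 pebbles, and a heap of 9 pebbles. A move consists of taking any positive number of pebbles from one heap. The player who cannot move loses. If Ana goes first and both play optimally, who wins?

Compute the nim-sum pairwise:
9 ^ 9 = 0
0 ^ 9 = 9
The nim-sum is 9 ≠ 0, so this is an N-position: the player to move can win; Ana has a winning move.

Ana wins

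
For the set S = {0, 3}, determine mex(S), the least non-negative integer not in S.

1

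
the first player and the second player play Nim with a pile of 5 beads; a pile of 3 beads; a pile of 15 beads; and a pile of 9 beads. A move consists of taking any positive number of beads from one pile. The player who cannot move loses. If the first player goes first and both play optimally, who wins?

the second player wins

In binary:
  0101  (5)
  0011  (3)
  1111  (15)
  1001  (9)
  ----
  0000  (0)
The nim-sum is 0, so this is a P-position: the player to move is in a losing position under optimal play; the first player is about to move from it and so loses — the second player wins.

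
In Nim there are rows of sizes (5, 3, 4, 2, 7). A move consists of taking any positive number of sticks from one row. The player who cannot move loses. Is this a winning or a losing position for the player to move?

Compute the nim-sum pairwise:
5 ^ 3 = 6
6 ^ 4 = 2
2 ^ 2 = 0
0 ^ 7 = 7
The nim-sum is 7 ≠ 0, so this is an N-position: the player to move can win.

Winning position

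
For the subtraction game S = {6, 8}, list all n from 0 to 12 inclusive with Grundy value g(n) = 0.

0, 1, 2, 3, 4, 5

Compute g(0), g(1), … for moves {6, 8}:
g(0) = mex{} = 0
g(1) = mex{} = 0
g(2) = mex{} = 0
g(3) = mex{} = 0
g(4) = mex{} = 0
g(5) = mex{} = 0
g(6) = mex{0} = 1
g(7) = mex{0} = 1
g(8) = mex{0} = 1
g(9) = mex{0} = 1
g(10) = mex{0} = 1
g(11) = mex{0} = 1
g(12) = mex{0,1} = 2
The P-positions (g = 0) in 0..12 are 0, 1, 2, 3, 4, 5.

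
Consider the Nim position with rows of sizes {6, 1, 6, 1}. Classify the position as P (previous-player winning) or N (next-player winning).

Nim-sum: 6 ⊕ 1 ⊕ 6 ⊕ 1 = 0.
The nim-sum is 0, so this is a P-position: the player to move is in a losing position under optimal play.

P-position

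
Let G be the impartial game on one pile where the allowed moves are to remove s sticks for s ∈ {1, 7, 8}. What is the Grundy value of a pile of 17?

Build the Grundy sequence with g(k) = mex{g(k−s) : s ∈ {1, 7, 8}, s ≤ k}:
k:     0  1  2  3  4  5  6  7  8  9 10 11 12 13 14 15 16 17
g(k):  0  1  0  1  0  1  0  1  2  3  2  3  2  3  2  0  1  0
So g(17) = 0.

0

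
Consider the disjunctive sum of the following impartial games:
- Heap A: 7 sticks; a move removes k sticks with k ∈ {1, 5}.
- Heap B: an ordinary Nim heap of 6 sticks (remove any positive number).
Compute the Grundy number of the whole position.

Build the Grundy sequence for heap A with g(k) = mex{g(k−s) : s ∈ {1, 5}, s ≤ k}:
k:     0  1  2  3  4  5  6  7
g(k):  0  1  0  1  0  1  0  1
So g(7) = 1.
Heap B is a plain Nim heap of size 6, so its Grundy value is 6.
By the Sprague-Grundy theorem, the Grundy value of a sum of independent games is the XOR of the component values.
Combined value = 1 XOR 6 = 7.

7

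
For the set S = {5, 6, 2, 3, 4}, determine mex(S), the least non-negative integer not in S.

0 is not in the set, so the mex is 0.

0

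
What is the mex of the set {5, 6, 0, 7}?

0 is in the set but 1 is not, so the mex is 1.

1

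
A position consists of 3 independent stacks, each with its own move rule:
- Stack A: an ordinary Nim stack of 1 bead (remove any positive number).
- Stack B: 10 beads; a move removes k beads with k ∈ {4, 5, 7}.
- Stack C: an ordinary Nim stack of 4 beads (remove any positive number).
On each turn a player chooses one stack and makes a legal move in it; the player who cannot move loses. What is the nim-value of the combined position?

Stack A is a plain Nim stack of size 1, so its Grundy value is 1.
Grundy values for stack B (subtraction set {4, 5, 7}):
g(0) = mex{} = 0
g(1) = mex{} = 0
g(2) = mex{} = 0
g(3) = mex{} = 0
g(4) = mex{0} = 1
g(5) = mex{0} = 1
g(6) = mex{0} = 1
g(7) = mex{0} = 1
g(8) = mex{0,1} = 2
g(9) = mex{0,1} = 2
g(10) = mex{0,1} = 2
So g(10) = 2.
Stack C is a plain Nim stack of size 4, so its Grundy value is 4.
By the Sprague-Grundy theorem, the Grundy value of a sum of independent games is the XOR of the component values.
Combined value = 1 ⊕ 2 ⊕ 4 = 7.

7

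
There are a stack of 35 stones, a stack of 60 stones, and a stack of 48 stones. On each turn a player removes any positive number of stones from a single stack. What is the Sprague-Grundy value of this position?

Nim-sum: 35 ^ 60 ^ 48 = 47.

47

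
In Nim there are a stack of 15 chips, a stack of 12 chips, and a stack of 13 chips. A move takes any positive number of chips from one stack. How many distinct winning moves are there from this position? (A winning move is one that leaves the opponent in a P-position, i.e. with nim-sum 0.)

3

Nim-sum: 15 ⊕ 12 ⊕ 13 = 14.
The overall nim-sum is X = 14. A stack of size p has a winning move iff p XOR X < p (reduce it to p XOR X).
  15: 15 XOR 14 = 1 < 15 — winning move (to 1).
  12: 12 XOR 14 = 2 < 12 — winning move (to 2).
  13: 13 XOR 14 = 3 < 13 — winning move (to 3).
That gives 3 winning moves.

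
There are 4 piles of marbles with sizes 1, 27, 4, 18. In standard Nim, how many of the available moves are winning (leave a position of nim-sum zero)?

1

Write each in binary and XOR column by column:
  00001  (1)
  11011  (27)
  00100  (4)
  10010  (18)
  -----
  01100  (12)
The overall nim-sum is X = 12. A pile of size p has a winning move iff p XOR X < p (reduce it to p XOR X).
  1: 1 XOR 12 = 13 ≥ 1 — no move.
  27: 27 XOR 12 = 23 < 27 — winning move (to 23).
  4: 4 XOR 12 = 8 ≥ 4 — no move.
  18: 18 XOR 12 = 30 ≥ 18 — no move.
That gives 1 winning move.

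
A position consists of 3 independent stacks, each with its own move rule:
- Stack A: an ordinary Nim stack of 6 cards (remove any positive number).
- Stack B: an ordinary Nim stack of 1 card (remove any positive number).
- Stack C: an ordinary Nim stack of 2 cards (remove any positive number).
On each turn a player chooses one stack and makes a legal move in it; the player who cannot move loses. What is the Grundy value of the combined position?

5

Stack A is a plain Nim stack of size 6, so its Grundy value is 6.
Stack B is a plain Nim stack of size 1, so its Grundy value is 1.
Stack C is a plain Nim stack of size 2, so its Grundy value is 2.
The value of a disjunctive sum is the nim-sum of the parts.
Combined value = 6 XOR 1 XOR 2 = 5.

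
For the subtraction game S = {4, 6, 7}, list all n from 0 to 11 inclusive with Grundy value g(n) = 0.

0, 1, 2, 3, 11

Compute g(0), g(1), … for moves {4, 6, 7}:
g(0) = mex{} = 0
g(1) = mex{} = 0
g(2) = mex{} = 0
g(3) = mex{} = 0
g(4) = mex{0} = 1
g(5) = mex{0} = 1
g(6) = mex{0} = 1
g(7) = mex{0} = 1
g(8) = mex{0,1} = 2
g(9) = mex{0,1} = 2
g(10) = mex{0,1} = 2
g(11) = mex{1} = 0
The P-positions (g = 0) in 0..11 are 0, 1, 2, 3, 11.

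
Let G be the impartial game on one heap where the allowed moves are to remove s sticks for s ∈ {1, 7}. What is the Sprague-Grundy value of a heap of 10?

0

Build the Grundy sequence with g(k) = mex{g(k−s) : s ∈ {1, 7}, s ≤ k}:
g(0) = mex{} = 0
g(1) = mex{0} = 1
g(2) = mex{1} = 0
g(3) = mex{0} = 1
g(4) = mex{1} = 0
g(5) = mex{0} = 1
g(6) = mex{1} = 0
g(7) = mex{0} = 1
g(8) = mex{1} = 0
g(9) = mex{0} = 1
g(10) = mex{1} = 0
So g(10) = 0.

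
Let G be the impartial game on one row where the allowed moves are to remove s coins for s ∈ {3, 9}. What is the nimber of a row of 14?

Compute g(0), g(1), … for moves {3, 9}:
k:     0  1  2  3  4  5  6  7  8  9 10 11 12 13 14
g(k):  0  0  0  1  1  1  0  0  0  1  1  1  0  0  0
So g(14) = 0.

0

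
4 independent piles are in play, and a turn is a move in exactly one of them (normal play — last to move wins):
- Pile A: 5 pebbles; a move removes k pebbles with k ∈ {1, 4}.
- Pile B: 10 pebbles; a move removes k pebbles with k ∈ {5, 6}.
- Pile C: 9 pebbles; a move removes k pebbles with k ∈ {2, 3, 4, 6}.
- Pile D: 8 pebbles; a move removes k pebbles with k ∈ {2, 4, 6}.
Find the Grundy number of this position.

For pile A, compute g(0), g(1), … with moves {1, 4}:
g(0) = mex{} = 0
g(1) = mex{0} = 1
g(2) = mex{1} = 0
g(3) = mex{0} = 1
g(4) = mex{0,1} = 2
g(5) = mex{1,2} = 0
So g(5) = 0.
For pile B, compute g(0), g(1), … with moves {5, 6}:
k:     0  1  2  3  4  5  6  7  8  9 10
g(k):  0  0  0  0  0  1  1  1  1  1  2
So g(10) = 2.
For pile C, compute g(0), g(1), … with moves {2, 3, 4, 6}:
k:     0  1  2  3  4  5  6  7  8  9
g(k):  0  0  1  1  2  2  3  3  0  0
So g(9) = 0.
For pile D, compute g(0), g(1), … with moves {2, 4, 6}:
k:     0  1  2  3  4  5  6  7  8
g(k):  0  0  1  1  2  2  3  3  0
So g(8) = 0.
By the Sprague-Grundy theorem, the Grundy value of a sum of independent games is the XOR of the component values.
Combined value = 0 ⊕ 2 ⊕ 0 ⊕ 0 = 2.

2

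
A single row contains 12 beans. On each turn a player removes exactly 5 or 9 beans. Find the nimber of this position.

2

Build the Grundy sequence with g(k) = mex{g(k−s) : s ∈ {5, 9}, s ≤ k}:
g(0) = mex{} = 0
g(1) = mex{} = 0
g(2) = mex{} = 0
g(3) = mex{} = 0
g(4) = mex{} = 0
g(5) = mex{0} = 1
g(6) = mex{0} = 1
g(7) = mex{0} = 1
g(8) = mex{0} = 1
g(9) = mex{0} = 1
g(10) = mex{0,1} = 2
g(11) = mex{0,1} = 2
g(12) = mex{0,1} = 2
So g(12) = 2.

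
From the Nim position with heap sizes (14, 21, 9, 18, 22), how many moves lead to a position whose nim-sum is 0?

3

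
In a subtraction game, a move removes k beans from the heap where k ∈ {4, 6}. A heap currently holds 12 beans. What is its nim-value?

0

Build the Grundy sequence with g(k) = mex{g(k−s) : s ∈ {4, 6}, s ≤ k}:
k:     0  1  2  3  4  5  6  7  8  9 10 11 12
g(k):  0  0  0  0  1  1  1  1  2  2  0  0  0
So g(12) = 0.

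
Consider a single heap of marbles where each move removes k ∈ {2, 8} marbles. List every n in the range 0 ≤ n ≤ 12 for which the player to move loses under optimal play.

Build the Grundy sequence with g(k) = mex{g(k−s) : s ∈ {2, 8}, s ≤ k}:
k:     0  1  2  3  4  5  6  7  8  9 10 11 12
g(k):  0  0  1  1  0  0  1  1  2  2  0  0  1
The P-positions (g = 0) in 0..12 are 0, 1, 4, 5, 10, 11.

0, 1, 4, 5, 10, 11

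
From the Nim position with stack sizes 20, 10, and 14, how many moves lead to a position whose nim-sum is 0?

1

Compute the nim-sum pairwise:
20 XOR 10 = 30
30 XOR 14 = 16
The overall nim-sum is X = 16. A stack of size p has a winning move iff p XOR X < p (reduce it to p XOR X).
  20: 20 XOR 16 = 4 < 20 — winning move (to 4).
  10: 10 XOR 16 = 26 ≥ 10 — no move.
  14: 14 XOR 16 = 30 ≥ 14 — no move.
That gives 1 winning move.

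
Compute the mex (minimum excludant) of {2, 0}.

0 is in the set but 1 is not, so the mex is 1.

1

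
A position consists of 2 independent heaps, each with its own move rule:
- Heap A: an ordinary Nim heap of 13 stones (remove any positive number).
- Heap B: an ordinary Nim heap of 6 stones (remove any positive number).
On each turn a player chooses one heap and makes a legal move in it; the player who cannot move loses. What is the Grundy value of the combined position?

Heap A is a plain Nim heap of size 13, so its Grundy value is 13.
Heap B is a plain Nim heap of size 6, so its Grundy value is 6.
The value of a disjunctive sum is the nim-sum of the parts.
Combined value = 13 ⊕ 6 = 11.

11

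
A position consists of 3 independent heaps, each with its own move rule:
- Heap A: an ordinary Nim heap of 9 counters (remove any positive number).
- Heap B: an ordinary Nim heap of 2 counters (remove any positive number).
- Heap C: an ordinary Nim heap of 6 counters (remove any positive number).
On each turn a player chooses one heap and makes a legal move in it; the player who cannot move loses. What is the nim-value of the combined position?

Heap A is a plain Nim heap of size 9, so its Grundy value is 9.
Heap B is a plain Nim heap of size 2, so its Grundy value is 2.
Heap C is a plain Nim heap of size 6, so its Grundy value is 6.
By the Sprague-Grundy theorem, the Grundy value of a sum of independent games is the XOR of the component values.
Combined value = 9 XOR 2 XOR 6 = 13.

13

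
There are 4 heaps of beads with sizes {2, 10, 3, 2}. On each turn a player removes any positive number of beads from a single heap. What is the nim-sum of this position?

9

Compute the nim-sum pairwise:
2 ^ 10 = 8
8 ^ 3 = 11
11 ^ 2 = 9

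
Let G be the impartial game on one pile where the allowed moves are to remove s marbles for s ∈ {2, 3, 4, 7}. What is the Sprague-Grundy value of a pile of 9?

4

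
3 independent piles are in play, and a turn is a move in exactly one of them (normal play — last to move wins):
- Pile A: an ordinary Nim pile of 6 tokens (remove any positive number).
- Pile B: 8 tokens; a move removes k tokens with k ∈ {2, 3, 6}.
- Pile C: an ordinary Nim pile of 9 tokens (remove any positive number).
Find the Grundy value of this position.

Pile A is a plain Nim pile of size 6, so its Grundy value is 6.
For pile B, compute g(0), g(1), … with moves {2, 3, 6}:
g(0) = mex{} = 0
g(1) = mex{} = 0
g(2) = mex{0} = 1
g(3) = mex{0} = 1
g(4) = mex{0,1} = 2
g(5) = mex{1} = 0
g(6) = mex{0,1,2} = 3
g(7) = mex{0,2} = 1
g(8) = mex{0,1,3} = 2
So g(8) = 2.
Pile C is a plain Nim pile of size 9, so its Grundy value is 9.
The value of a disjunctive sum is the nim-sum of the parts.
Combined value = 6 ⊕ 2 ⊕ 9 = 13.

13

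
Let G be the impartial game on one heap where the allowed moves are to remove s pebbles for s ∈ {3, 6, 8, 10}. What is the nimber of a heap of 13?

0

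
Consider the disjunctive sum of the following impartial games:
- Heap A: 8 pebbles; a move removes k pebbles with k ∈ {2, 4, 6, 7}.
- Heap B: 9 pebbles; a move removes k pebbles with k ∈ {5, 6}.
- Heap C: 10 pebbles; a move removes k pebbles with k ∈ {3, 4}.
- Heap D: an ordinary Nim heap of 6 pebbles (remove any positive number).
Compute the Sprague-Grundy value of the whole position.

Grundy values for heap A (subtraction set {2, 4, 6, 7}):
k:     0  1  2  3  4  5  6  7  8
g(k):  0  0  1  1  2  2  3  3  4
So g(8) = 4.
Build the Grundy sequence for heap B with g(k) = mex{g(k−s) : s ∈ {5, 6}, s ≤ k}:
g(0) = mex{} = 0
g(1) = mex{} = 0
g(2) = mex{} = 0
g(3) = mex{} = 0
g(4) = mex{} = 0
g(5) = mex{0} = 1
g(6) = mex{0} = 1
g(7) = mex{0} = 1
g(8) = mex{0} = 1
g(9) = mex{0} = 1
So g(9) = 1.
Grundy values for heap C (subtraction set {3, 4}):
k:     0  1  2  3  4  5  6  7  8  9 10
g(k):  0  0  0  1  1  1  2  0  0  0  1
So g(10) = 1.
Heap D is a plain Nim heap of size 6, so its Grundy value is 6.
By the Sprague-Grundy theorem, the Grundy value of a sum of independent games is the XOR of the component values.
Combined value = 4 XOR 1 XOR 1 XOR 6 = 2.

2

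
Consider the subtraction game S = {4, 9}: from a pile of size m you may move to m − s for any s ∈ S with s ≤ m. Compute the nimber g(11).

2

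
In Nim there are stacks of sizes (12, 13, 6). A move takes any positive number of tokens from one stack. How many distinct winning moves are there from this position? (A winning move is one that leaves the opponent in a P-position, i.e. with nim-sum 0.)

3

Nim-sum: 12 ⊕ 13 ⊕ 6 = 7.
The overall nim-sum is X = 7. A stack of size p has a winning move iff p XOR X < p (reduce it to p XOR X).
  12: 12 XOR 7 = 11 < 12 — winning move (to 11).
  13: 13 XOR 7 = 10 < 13 — winning move (to 10).
  6: 6 XOR 7 = 1 < 6 — winning move (to 1).
That gives 3 winning moves.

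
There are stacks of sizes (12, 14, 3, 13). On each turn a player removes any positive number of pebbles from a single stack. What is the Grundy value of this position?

12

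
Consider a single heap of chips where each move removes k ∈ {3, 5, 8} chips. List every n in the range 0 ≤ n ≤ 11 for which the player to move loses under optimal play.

0, 1, 2, 11

Compute g(0), g(1), … for moves {3, 5, 8}:
g(0) = mex{} = 0
g(1) = mex{} = 0
g(2) = mex{} = 0
g(3) = mex{0} = 1
g(4) = mex{0} = 1
g(5) = mex{0} = 1
g(6) = mex{0,1} = 2
g(7) = mex{0,1} = 2
g(8) = mex{0,1} = 2
g(9) = mex{0,1,2} = 3
g(10) = mex{0,1,2} = 3
g(11) = mex{1,2} = 0
The P-positions (g = 0) in 0..11 are 0, 1, 2, 11.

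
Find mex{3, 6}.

0

0 is not in the set, so the mex is 0.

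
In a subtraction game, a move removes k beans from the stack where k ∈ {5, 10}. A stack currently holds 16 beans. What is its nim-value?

Compute g(0), g(1), … for moves {5, 10}:
k:     0  1  2  3  4  5  6  7  8  9 10 11 12 13 14 15 16
g(k):  0  0  0  0  0  1  1  1  1  1  2  2  2  2  2  0  0
So g(16) = 0.

0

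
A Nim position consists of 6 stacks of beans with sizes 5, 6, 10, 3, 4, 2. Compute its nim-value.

12

Nim-sum: 5 ⊕ 6 ⊕ 10 ⊕ 3 ⊕ 4 ⊕ 2 = 12.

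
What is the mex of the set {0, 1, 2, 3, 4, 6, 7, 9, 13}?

5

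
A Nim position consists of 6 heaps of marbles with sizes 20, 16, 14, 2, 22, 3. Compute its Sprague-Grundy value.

29

Nim-sum: 20 ⊕ 16 ⊕ 14 ⊕ 2 ⊕ 22 ⊕ 3 = 29.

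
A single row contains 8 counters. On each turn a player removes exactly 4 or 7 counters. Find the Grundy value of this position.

2

Compute g(0), g(1), … for moves {4, 7}:
g(0) = mex{} = 0
g(1) = mex{} = 0
g(2) = mex{} = 0
g(3) = mex{} = 0
g(4) = mex{0} = 1
g(5) = mex{0} = 1
g(6) = mex{0} = 1
g(7) = mex{0} = 1
g(8) = mex{0,1} = 2
So g(8) = 2.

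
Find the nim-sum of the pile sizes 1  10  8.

Compute the nim-sum pairwise:
1 ⊕ 10 = 11
11 ⊕ 8 = 3

3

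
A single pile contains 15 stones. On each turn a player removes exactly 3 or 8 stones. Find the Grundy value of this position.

Grundy values for subtraction set {3, 8}:
k:     0  1  2  3  4  5  6  7  8  9 10 11 12 13 14 15
g(k):  0  0  0  1  1  1  0  0  2  1  1  0  0  0  1  1
So g(15) = 1.

1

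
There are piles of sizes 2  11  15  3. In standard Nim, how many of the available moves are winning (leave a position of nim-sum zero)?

1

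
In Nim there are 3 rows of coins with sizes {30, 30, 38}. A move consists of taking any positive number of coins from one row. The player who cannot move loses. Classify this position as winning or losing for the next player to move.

Winning position

Compute the nim-sum pairwise:
30 XOR 30 = 0
0 XOR 38 = 38
The nim-sum is 38 ≠ 0, so this is an N-position: the player to move can win.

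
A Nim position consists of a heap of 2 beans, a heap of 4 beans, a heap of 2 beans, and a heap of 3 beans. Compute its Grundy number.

7

Write each in binary and XOR column by column:
  010  (2)
  100  (4)
  010  (2)
  011  (3)
  ---
  111  (7)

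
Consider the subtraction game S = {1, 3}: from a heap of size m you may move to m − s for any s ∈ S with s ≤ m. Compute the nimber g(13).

1

Compute g(0), g(1), … for moves {1, 3}:
k:     0  1  2  3  4  5  6  7  8  9 10 11 12 13
g(k):  0  1  0  1  0  1  0  1  0  1  0  1  0  1
So g(13) = 1.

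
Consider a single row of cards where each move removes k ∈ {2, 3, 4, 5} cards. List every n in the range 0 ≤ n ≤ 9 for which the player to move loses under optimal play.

0, 1, 7, 8

Compute g(0), g(1), … for moves {2, 3, 4, 5}:
g(0) = mex{} = 0
g(1) = mex{} = 0
g(2) = mex{0} = 1
g(3) = mex{0} = 1
g(4) = mex{0,1} = 2
g(5) = mex{0,1} = 2
g(6) = mex{0,1,2} = 3
g(7) = mex{1,2} = 0
g(8) = mex{1,2,3} = 0
g(9) = mex{0,2,3} = 1
The P-positions (g = 0) in 0..9 are 0, 1, 7, 8.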